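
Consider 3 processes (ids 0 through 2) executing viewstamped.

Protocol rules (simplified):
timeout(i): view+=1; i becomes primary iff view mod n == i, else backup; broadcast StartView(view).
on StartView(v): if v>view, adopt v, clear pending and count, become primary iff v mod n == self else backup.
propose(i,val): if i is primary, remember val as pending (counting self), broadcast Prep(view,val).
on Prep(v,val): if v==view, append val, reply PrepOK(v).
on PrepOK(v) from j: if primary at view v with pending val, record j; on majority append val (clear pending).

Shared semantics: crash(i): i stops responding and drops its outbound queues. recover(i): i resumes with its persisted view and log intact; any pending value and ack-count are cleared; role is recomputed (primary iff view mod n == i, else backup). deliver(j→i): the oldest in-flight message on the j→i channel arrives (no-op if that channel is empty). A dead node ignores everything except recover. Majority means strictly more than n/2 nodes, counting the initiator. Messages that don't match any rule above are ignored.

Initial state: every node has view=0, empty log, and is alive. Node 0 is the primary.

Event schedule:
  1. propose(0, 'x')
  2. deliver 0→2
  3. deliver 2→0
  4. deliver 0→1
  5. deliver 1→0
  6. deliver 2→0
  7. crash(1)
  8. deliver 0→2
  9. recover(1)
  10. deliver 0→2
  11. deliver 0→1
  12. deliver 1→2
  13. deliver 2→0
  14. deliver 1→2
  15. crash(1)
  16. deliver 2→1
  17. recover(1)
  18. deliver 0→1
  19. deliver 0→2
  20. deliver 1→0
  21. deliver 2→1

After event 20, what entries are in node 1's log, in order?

x

step 1 propose(0,'x'): —
step 2 deliver 0→2: 2={back,v=0,log=x}
step 3 deliver 2→0: 0={prim,v=0,log=x}
step 4 deliver 0→1: 1={back,v=0,log=x}
step 5 deliver 1→0: —
step 6 deliver 2→0: —
step 7 crash(1): 1={✗back,v=0,log=x}
step 8 deliver 0→2: —
step 9 recover(1): 1={back,v=0,log=x}
step 10 deliver 0→2: —
step 11 deliver 0→1: —
step 12 deliver 1→2: —
step 13 deliver 2→0: —
step 14 deliver 1→2: —
step 15 crash(1): 1={✗back,v=0,log=x}
step 16 deliver 2→1: —
step 17 recover(1): 1={back,v=0,log=x}
step 18 deliver 0→1: —
step 19 deliver 0→2: —
step 20 deliver 1→0: —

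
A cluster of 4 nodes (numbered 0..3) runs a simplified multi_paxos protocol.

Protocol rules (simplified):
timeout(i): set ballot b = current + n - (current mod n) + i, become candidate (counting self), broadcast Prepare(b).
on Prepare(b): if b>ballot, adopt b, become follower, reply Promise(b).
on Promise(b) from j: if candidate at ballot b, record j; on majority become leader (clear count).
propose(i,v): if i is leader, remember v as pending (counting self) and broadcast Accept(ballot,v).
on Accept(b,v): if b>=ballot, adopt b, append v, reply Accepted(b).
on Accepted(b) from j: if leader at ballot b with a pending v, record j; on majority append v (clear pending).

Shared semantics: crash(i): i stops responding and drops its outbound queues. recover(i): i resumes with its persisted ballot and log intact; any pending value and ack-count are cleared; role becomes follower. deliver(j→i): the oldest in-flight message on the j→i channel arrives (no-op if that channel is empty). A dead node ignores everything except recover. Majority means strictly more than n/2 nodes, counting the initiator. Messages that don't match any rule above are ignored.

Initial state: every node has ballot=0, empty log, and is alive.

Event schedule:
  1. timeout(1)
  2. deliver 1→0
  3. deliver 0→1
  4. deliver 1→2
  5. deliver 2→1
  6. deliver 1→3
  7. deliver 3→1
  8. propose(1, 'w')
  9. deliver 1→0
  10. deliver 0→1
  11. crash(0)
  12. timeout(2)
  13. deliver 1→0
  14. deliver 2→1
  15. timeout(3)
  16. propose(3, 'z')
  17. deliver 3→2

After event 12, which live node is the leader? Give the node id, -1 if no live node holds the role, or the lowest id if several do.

step 1 timeout(1): 1={cand,b=5,log=-}
step 2 deliver 1→0: 0={foll,b=5,log=-}
step 3 deliver 0→1: —
step 4 deliver 1→2: 2={foll,b=5,log=-}
step 5 deliver 2→1: 1={lead,b=5,log=-}
step 6 deliver 1→3: 3={foll,b=5,log=-}
step 7 deliver 3→1: —
step 8 propose(1,'w'): —
step 9 deliver 1→0: 0={foll,b=5,log=w}
step 10 deliver 0→1: —
step 11 crash(0): 0={✗foll,b=5,log=w}
step 12 timeout(2): 2={cand,b=10,log=-}

1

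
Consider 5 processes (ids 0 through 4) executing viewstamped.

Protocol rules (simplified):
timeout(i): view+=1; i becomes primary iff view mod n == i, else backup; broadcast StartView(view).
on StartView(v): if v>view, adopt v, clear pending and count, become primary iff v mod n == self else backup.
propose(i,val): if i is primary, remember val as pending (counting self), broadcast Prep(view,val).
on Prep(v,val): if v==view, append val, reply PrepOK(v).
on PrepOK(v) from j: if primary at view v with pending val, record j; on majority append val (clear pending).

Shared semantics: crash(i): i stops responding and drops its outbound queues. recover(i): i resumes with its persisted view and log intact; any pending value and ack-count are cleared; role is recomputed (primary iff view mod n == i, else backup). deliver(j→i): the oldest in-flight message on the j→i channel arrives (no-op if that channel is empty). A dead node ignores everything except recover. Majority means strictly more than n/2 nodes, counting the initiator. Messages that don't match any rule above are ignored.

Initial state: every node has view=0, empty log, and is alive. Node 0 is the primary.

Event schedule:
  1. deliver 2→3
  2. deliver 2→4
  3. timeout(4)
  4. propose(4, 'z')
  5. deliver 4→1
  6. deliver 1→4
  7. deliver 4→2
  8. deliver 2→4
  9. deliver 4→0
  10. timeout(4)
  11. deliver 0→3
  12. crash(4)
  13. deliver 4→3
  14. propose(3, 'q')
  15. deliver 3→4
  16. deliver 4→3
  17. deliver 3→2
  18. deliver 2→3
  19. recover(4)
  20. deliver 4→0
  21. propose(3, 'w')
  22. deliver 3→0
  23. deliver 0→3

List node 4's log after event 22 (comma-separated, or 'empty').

empty

e1 deliver 2→3: ·
e2 deliver 2→4: ·
e3 timeout(4): 4[back,v=1,-]
e4 propose(4,'z'): ·
e5 deliver 4→1: 1[prim,v=1,-]
e6 deliver 1→4: ·
e7 deliver 4→2: 2[back,v=1,-]
e8 deliver 2→4: ·
e9 deliver 4→0: 0[back,v=1,-]
e10 timeout(4): 4[back,v=2,-]
e11 deliver 0→3: ·
e12 crash(4): 4[✗back,v=2,-]
e13 deliver 4→3: ·
e14 propose(3,'q'): ·
e15 deliver 3→4: ·
e16 deliver 4→3: ·
e17 deliver 3→2: ·
e18 deliver 2→3: ·
e19 recover(4): 4[back,v=2,-]
e20 deliver 4→0: ·
e21 propose(3,'w'): ·
e22 deliver 3→0: ·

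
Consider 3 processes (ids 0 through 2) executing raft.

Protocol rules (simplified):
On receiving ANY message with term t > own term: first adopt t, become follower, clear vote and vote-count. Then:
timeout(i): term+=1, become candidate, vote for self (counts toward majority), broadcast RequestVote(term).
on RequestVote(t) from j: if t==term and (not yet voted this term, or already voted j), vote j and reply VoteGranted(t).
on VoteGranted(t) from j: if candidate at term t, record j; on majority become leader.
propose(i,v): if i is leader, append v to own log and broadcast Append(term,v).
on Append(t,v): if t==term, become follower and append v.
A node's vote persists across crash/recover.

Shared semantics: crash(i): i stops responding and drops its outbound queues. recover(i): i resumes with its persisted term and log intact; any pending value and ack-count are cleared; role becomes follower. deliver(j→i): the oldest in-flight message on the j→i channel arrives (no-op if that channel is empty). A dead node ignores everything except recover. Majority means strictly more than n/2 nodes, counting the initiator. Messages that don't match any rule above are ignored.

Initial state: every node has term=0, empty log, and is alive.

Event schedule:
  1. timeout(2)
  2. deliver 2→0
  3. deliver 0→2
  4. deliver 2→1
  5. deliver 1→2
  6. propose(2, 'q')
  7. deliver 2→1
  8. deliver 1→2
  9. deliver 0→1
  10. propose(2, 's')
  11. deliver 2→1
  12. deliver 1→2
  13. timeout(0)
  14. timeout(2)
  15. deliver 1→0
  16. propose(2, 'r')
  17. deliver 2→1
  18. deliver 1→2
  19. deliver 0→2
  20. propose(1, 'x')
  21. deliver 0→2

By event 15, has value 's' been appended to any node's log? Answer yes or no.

yes

step 1 timeout(2): 2={cand,t=1,log=-}
step 2 deliver 2→0: 0={foll,t=1,log=-}
step 3 deliver 0→2: 2={lead,t=1,log=-}
step 4 deliver 2→1: 1={foll,t=1,log=-}
step 5 deliver 1→2: —
step 6 propose(2,'q'): 2={lead,t=1,log=q}
step 7 deliver 2→1: 1={foll,t=1,log=q}
step 8 deliver 1→2: —
step 9 deliver 0→1: —
step 10 propose(2,'s'): 2={lead,t=1,log=q,s}
step 11 deliver 2→1: 1={foll,t=1,log=q,s}
step 12 deliver 1→2: —
step 13 timeout(0): 0={cand,t=2,log=-}
step 14 timeout(2): 2={cand,t=2,log=q,s}
step 15 deliver 1→0: —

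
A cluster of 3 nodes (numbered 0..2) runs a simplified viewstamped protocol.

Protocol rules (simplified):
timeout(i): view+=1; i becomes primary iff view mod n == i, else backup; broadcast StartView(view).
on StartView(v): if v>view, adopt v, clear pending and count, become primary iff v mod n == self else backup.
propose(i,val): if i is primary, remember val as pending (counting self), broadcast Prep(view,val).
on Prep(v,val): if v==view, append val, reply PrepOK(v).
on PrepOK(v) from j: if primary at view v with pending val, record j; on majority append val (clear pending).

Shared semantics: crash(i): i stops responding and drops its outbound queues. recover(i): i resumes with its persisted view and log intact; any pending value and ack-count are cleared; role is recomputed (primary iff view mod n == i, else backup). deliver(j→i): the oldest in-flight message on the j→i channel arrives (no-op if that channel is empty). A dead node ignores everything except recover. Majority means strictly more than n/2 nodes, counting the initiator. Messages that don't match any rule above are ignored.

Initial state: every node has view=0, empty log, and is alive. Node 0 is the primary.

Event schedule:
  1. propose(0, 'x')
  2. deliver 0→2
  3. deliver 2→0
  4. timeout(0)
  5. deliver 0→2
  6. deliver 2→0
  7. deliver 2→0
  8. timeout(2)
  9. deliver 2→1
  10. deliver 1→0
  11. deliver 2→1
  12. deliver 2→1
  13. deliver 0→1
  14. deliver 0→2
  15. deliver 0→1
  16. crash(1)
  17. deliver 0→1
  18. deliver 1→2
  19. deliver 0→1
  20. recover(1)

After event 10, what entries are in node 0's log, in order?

step 1 propose(0,'x'): —
step 2 deliver 0→2: 2={back,v=0,log=x}
step 3 deliver 2→0: 0={prim,v=0,log=x}
step 4 timeout(0): 0={back,v=1,log=x}
step 5 deliver 0→2: 2={back,v=1,log=x}
step 6 deliver 2→0: —
step 7 deliver 2→0: —
step 8 timeout(2): 2={prim,v=2,log=x}
step 9 deliver 2→1: 1={back,v=2,log=-}
step 10 deliver 1→0: —

x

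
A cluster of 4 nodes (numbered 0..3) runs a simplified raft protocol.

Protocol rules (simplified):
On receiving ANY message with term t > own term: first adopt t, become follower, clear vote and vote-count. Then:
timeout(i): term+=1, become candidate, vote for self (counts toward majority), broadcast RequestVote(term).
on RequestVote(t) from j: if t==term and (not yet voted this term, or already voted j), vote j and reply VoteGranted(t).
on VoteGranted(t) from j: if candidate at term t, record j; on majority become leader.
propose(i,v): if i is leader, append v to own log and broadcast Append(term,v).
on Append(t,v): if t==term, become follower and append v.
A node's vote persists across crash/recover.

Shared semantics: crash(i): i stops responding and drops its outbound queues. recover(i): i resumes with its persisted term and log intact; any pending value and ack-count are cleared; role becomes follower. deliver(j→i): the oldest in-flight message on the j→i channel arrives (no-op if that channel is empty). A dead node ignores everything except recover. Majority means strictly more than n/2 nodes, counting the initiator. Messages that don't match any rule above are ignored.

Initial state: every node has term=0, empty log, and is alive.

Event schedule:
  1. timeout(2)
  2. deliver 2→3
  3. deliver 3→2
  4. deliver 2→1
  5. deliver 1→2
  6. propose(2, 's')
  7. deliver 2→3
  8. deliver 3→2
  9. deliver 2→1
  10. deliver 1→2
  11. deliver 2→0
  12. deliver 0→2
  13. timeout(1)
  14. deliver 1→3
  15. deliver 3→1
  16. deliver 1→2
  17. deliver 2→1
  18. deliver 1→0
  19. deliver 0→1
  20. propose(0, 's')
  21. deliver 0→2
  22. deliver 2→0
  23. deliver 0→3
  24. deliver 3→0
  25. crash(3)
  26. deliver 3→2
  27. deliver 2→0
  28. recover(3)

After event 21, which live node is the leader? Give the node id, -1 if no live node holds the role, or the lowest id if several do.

1

[1] timeout(2) → N2(cand t1 [-])
[2] deliver 2→3 → N3(foll t1 [-])
[3] deliver 3→2 → ∅
[4] deliver 2→1 → N1(foll t1 [-])
[5] deliver 1→2 → N2(lead t1 [-])
[6] propose(2,'s') → N2(lead t1 [s])
[7] deliver 2→3 → N3(foll t1 [s])
[8] deliver 3→2 → ∅
[9] deliver 2→1 → N1(foll t1 [s])
[10] deliver 1→2 → ∅
[11] deliver 2→0 → N0(foll t1 [-])
[12] deliver 0→2 → ∅
[13] timeout(1) → N1(cand t2 [s])
[14] deliver 1→3 → N3(foll t2 [s])
[15] deliver 3→1 → ∅
[16] deliver 1→2 → N2(foll t2 [s])
[17] deliver 2→1 → N1(lead t2 [s])
[18] deliver 1→0 → N0(foll t2 [-])
[19] deliver 0→1 → ∅
[20] propose(0,'s') → ∅
[21] deliver 0→2 → ∅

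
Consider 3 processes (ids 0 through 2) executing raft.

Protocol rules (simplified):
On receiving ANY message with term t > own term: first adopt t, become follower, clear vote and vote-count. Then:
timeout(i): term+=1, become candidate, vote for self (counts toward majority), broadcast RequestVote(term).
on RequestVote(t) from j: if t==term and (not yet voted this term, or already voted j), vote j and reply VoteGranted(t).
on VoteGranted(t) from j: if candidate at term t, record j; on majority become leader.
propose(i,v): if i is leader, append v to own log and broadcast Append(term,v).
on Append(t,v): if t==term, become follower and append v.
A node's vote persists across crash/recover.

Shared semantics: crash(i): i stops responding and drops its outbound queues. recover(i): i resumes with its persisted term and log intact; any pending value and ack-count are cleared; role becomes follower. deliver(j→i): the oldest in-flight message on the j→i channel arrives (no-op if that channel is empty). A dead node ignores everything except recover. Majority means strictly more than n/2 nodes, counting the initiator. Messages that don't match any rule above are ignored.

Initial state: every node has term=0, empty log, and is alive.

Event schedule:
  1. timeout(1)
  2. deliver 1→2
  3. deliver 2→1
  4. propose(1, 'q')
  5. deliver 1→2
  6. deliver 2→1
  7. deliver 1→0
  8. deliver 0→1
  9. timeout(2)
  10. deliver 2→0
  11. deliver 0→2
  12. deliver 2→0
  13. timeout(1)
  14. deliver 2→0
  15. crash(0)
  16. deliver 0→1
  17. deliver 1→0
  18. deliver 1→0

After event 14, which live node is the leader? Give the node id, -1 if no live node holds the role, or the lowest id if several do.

2

e1 timeout(1): 1[cand,t=1,-]
e2 deliver 1→2: 2[foll,t=1,-]
e3 deliver 2→1: 1[lead,t=1,-]
e4 propose(1,'q'): 1[lead,t=1,q]
e5 deliver 1→2: 2[foll,t=1,q]
e6 deliver 2→1: ·
e7 deliver 1→0: 0[foll,t=1,-]
e8 deliver 0→1: ·
e9 timeout(2): 2[cand,t=2,q]
e10 deliver 2→0: 0[foll,t=2,-]
e11 deliver 0→2: 2[lead,t=2,q]
e12 deliver 2→0: ·
e13 timeout(1): 1[cand,t=2,q]
e14 deliver 2→0: ·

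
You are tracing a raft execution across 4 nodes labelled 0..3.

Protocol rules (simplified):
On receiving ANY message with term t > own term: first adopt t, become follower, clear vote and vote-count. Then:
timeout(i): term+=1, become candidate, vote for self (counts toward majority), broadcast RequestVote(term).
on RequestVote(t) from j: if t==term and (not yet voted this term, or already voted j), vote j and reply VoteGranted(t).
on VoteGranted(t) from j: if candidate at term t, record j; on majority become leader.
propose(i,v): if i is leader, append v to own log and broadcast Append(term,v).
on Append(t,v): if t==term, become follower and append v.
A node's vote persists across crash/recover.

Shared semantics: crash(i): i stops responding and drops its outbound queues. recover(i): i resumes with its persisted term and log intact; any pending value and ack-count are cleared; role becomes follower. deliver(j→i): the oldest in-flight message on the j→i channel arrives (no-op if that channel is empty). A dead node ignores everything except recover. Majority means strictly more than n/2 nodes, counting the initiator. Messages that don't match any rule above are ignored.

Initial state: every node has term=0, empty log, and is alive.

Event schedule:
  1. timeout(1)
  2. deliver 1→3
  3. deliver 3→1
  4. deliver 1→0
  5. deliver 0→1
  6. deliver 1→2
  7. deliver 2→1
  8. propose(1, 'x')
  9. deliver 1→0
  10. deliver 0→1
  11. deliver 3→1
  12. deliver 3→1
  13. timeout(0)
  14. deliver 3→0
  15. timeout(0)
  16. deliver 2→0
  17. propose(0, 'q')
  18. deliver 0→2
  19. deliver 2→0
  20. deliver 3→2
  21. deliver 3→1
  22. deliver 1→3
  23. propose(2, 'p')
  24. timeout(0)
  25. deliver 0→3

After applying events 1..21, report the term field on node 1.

[1] timeout(1) → N1(cand t1 [-])
[2] deliver 1→3 → N3(foll t1 [-])
[3] deliver 3→1 → ∅
[4] deliver 1→0 → N0(foll t1 [-])
[5] deliver 0→1 → N1(lead t1 [-])
[6] deliver 1→2 → N2(foll t1 [-])
[7] deliver 2→1 → ∅
[8] propose(1,'x') → N1(lead t1 [x])
[9] deliver 1→0 → N0(foll t1 [x])
[10] deliver 0→1 → ∅
[11] deliver 3→1 → ∅
[12] deliver 3→1 → ∅
[13] timeout(0) → N0(cand t2 [x])
[14] deliver 3→0 → ∅
[15] timeout(0) → N0(cand t3 [x])
[16] deliver 2→0 → ∅
[17] propose(0,'q') → ∅
[18] deliver 0→2 → N2(foll t2 [-])
[19] deliver 2→0 → ∅
[20] deliver 3→2 → ∅
[21] deliver 3→1 → ∅

1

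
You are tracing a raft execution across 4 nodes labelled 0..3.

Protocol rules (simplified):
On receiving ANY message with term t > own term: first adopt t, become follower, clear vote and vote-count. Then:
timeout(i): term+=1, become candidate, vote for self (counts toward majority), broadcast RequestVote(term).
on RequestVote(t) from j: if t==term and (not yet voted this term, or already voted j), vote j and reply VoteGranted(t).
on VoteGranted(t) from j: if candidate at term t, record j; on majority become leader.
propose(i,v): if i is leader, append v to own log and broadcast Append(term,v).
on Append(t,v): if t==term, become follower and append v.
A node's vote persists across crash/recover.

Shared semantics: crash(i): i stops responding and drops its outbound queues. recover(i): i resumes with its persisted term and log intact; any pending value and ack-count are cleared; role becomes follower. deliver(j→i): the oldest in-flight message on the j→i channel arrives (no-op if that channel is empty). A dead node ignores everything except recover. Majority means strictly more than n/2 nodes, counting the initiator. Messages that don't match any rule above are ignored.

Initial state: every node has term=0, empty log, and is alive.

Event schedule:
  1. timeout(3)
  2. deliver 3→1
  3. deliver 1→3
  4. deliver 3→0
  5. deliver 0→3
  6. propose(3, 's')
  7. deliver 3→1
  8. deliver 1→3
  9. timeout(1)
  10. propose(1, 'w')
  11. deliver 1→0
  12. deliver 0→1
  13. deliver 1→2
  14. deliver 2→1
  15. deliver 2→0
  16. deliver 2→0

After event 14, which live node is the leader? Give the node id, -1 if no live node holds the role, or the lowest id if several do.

after 1 — timeout(3): n3:cand/t1/[-]
after 2 — deliver 3→1: n1:foll/t1/[-]
after 3 — deliver 1→3: ·
after 4 — deliver 3→0: n0:foll/t1/[-]
after 5 — deliver 0→3: n3:lead/t1/[-]
after 6 — propose(3,'s'): n3:lead/t1/[s]
after 7 — deliver 3→1: n1:foll/t1/[s]
after 8 — deliver 1→3: ·
after 9 — timeout(1): n1:cand/t2/[s]
after 10 — propose(1,'w'): ·
after 11 — deliver 1→0: n0:foll/t2/[-]
after 12 — deliver 0→1: ·
after 13 — deliver 1→2: n2:foll/t2/[-]
after 14 — deliver 2→1: n1:lead/t2/[s]

1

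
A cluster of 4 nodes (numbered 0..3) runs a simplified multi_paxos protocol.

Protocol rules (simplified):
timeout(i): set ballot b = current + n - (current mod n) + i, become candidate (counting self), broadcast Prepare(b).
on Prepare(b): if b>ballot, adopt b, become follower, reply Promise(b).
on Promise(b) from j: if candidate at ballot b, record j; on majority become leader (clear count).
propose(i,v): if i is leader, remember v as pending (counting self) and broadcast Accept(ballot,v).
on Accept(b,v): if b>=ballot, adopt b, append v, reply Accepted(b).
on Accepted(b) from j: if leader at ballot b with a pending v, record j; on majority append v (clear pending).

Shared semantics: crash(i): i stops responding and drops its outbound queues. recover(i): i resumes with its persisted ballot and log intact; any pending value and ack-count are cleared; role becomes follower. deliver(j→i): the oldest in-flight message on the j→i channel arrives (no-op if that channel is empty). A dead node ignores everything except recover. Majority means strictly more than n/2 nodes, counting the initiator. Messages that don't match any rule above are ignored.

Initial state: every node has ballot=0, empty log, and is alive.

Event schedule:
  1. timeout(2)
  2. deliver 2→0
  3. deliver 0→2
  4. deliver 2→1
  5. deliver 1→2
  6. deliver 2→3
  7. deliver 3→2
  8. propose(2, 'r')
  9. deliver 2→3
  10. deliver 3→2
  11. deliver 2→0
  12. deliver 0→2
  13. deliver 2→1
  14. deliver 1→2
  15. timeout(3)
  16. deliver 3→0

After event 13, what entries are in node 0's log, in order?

r

e1 timeout(2): 2[cand,b=6,-]
e2 deliver 2→0: 0[foll,b=6,-]
e3 deliver 0→2: ·
e4 deliver 2→1: 1[foll,b=6,-]
e5 deliver 1→2: 2[lead,b=6,-]
e6 deliver 2→3: 3[foll,b=6,-]
e7 deliver 3→2: ·
e8 propose(2,'r'): ·
e9 deliver 2→3: 3[foll,b=6,r]
e10 deliver 3→2: ·
e11 deliver 2→0: 0[foll,b=6,r]
e12 deliver 0→2: 2[lead,b=6,r]
e13 deliver 2→1: 1[foll,b=6,r]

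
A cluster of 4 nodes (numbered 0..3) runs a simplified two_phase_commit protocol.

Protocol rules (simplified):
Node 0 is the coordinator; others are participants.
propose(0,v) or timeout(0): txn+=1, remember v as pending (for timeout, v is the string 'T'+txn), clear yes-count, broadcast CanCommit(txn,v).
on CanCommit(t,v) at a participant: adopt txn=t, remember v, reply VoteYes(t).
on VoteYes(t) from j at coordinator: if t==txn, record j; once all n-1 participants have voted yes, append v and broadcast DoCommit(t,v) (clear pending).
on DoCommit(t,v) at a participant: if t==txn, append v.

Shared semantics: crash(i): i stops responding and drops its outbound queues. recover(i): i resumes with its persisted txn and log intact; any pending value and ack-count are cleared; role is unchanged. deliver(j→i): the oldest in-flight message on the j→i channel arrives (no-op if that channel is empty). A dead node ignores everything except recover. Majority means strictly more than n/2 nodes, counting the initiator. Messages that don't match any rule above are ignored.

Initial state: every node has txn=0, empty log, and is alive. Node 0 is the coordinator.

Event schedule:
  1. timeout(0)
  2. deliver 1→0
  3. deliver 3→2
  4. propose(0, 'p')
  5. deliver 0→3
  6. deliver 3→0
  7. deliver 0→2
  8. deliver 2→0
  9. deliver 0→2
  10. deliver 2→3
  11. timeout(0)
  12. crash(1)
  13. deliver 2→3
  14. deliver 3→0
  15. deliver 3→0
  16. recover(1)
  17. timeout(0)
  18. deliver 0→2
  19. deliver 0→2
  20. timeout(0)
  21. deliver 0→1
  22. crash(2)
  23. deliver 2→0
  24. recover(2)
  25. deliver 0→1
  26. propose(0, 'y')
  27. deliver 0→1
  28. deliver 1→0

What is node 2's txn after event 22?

[1] timeout(0) → N0(coor t1 [-])
[2] deliver 1→0 → ∅
[3] deliver 3→2 → ∅
[4] propose(0,'p') → N0(coor t2 [-])
[5] deliver 0→3 → N3(part t1 [-])
[6] deliver 3→0 → ∅
[7] deliver 0→2 → N2(part t1 [-])
[8] deliver 2→0 → ∅
[9] deliver 0→2 → N2(part t2 [-])
[10] deliver 2→3 → ∅
[11] timeout(0) → N0(coor t3 [-])
[12] crash(1) → N1(✗part t0 [-])
[13] deliver 2→3 → ∅
[14] deliver 3→0 → ∅
[15] deliver 3→0 → ∅
[16] recover(1) → N1(part t0 [-])
[17] timeout(0) → N0(coor t4 [-])
[18] deliver 0→2 → N2(part t3 [-])
[19] deliver 0→2 → N2(part t4 [-])
[20] timeout(0) → N0(coor t5 [-])
[21] deliver 0→1 → N1(part t1 [-])
[22] crash(2) → N2(✗part t4 [-])

4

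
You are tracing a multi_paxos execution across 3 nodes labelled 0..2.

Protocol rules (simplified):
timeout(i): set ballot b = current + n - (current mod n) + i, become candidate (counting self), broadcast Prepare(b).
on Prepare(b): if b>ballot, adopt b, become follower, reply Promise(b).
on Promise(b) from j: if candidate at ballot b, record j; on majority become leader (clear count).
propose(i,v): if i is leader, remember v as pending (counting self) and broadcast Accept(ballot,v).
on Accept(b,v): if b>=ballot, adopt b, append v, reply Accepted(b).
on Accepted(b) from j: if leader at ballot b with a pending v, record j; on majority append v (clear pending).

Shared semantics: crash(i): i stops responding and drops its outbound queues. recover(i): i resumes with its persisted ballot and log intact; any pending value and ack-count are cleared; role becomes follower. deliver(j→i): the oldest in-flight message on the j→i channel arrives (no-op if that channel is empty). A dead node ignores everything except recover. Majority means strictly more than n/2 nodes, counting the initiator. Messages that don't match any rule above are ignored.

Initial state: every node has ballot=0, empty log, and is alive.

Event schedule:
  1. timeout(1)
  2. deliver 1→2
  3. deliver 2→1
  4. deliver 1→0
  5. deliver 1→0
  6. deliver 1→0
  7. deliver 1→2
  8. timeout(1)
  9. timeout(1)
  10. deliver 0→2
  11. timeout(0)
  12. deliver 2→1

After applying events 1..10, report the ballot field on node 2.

after 1 — timeout(1): n1:cand/b4/[-]
after 2 — deliver 1→2: n2:foll/b4/[-]
after 3 — deliver 2→1: n1:lead/b4/[-]
after 4 — deliver 1→0: n0:foll/b4/[-]
after 5 — deliver 1→0: ·
after 6 — deliver 1→0: ·
after 7 — deliver 1→2: ·
after 8 — timeout(1): n1:cand/b7/[-]
after 9 — timeout(1): n1:cand/b10/[-]
after 10 — deliver 0→2: ·

4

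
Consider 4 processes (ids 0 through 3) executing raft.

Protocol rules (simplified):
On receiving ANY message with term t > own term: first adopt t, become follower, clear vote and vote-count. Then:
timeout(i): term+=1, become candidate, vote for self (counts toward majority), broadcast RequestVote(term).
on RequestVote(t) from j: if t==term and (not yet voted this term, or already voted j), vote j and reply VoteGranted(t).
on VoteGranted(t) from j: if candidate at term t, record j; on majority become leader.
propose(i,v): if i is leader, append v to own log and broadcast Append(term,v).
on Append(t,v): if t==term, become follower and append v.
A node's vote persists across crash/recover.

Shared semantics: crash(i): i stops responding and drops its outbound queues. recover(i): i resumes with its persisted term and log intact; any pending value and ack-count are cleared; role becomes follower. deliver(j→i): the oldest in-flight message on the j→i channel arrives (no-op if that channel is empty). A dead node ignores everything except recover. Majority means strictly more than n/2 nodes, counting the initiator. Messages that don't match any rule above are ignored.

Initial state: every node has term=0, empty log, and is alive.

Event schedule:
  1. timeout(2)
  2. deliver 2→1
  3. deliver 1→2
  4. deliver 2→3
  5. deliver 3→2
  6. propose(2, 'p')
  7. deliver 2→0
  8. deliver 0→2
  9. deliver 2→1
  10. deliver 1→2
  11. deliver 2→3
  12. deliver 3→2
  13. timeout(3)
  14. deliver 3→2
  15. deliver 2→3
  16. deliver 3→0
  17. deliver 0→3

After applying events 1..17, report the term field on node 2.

[1] timeout(2) → N2(cand t1 [-])
[2] deliver 2→1 → N1(foll t1 [-])
[3] deliver 1→2 → ∅
[4] deliver 2→3 → N3(foll t1 [-])
[5] deliver 3→2 → N2(lead t1 [-])
[6] propose(2,'p') → N2(lead t1 [p])
[7] deliver 2→0 → N0(foll t1 [-])
[8] deliver 0→2 → ∅
[9] deliver 2→1 → N1(foll t1 [p])
[10] deliver 1→2 → ∅
[11] deliver 2→3 → N3(foll t1 [p])
[12] deliver 3→2 → ∅
[13] timeout(3) → N3(cand t2 [p])
[14] deliver 3→2 → N2(foll t2 [p])
[15] deliver 2→3 → ∅
[16] deliver 3→0 → N0(foll t2 [-])
[17] deliver 0→3 → N3(lead t2 [p])

2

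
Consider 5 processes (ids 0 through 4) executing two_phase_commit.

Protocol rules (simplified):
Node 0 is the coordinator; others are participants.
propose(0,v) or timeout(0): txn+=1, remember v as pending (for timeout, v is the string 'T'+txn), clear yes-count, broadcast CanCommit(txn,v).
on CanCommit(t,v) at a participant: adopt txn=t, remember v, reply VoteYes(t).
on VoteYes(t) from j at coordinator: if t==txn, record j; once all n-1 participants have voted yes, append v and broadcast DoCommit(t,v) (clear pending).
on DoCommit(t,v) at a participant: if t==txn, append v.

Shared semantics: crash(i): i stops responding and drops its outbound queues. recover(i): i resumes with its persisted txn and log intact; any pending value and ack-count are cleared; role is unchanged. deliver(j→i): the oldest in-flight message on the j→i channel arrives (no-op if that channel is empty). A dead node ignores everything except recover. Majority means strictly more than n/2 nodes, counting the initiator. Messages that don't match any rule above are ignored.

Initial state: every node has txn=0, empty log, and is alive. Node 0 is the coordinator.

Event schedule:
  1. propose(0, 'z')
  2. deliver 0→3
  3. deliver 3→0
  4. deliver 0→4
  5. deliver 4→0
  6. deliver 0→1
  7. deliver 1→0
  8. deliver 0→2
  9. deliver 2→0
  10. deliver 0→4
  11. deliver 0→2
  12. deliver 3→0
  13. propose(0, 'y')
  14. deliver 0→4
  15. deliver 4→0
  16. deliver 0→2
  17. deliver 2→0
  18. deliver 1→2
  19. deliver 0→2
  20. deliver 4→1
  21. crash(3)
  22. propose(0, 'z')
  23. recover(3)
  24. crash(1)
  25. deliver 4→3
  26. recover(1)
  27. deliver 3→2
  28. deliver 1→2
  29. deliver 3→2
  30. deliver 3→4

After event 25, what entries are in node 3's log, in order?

empty

1. propose(0,'z'):  <0:coor t1 ->
2. deliver 0→3:  <3:part t1 ->
3. deliver 3→0:  nop
4. deliver 0→4:  <4:part t1 ->
5. deliver 4→0:  nop
6. deliver 0→1:  <1:part t1 ->
7. deliver 1→0:  nop
8. deliver 0→2:  <2:part t1 ->
9. deliver 2→0:  <0:coor t1 z>
10. deliver 0→4:  <4:part t1 z>
11. deliver 0→2:  <2:part t1 z>
12. deliver 3→0:  nop
13. propose(0,'y'):  <0:coor t2 z>
14. deliver 0→4:  <4:part t2 z>
15. deliver 4→0:  nop
16. deliver 0→2:  <2:part t2 z>
17. deliver 2→0:  nop
18. deliver 1→2:  nop
19. deliver 0→2:  nop
20. deliver 4→1:  nop
21. crash(3):  <3:✗part t1 ->
22. propose(0,'z'):  <0:coor t3 z>
23. recover(3):  <3:part t1 ->
24. crash(1):  <1:✗part t1 ->
25. deliver 4→3:  nop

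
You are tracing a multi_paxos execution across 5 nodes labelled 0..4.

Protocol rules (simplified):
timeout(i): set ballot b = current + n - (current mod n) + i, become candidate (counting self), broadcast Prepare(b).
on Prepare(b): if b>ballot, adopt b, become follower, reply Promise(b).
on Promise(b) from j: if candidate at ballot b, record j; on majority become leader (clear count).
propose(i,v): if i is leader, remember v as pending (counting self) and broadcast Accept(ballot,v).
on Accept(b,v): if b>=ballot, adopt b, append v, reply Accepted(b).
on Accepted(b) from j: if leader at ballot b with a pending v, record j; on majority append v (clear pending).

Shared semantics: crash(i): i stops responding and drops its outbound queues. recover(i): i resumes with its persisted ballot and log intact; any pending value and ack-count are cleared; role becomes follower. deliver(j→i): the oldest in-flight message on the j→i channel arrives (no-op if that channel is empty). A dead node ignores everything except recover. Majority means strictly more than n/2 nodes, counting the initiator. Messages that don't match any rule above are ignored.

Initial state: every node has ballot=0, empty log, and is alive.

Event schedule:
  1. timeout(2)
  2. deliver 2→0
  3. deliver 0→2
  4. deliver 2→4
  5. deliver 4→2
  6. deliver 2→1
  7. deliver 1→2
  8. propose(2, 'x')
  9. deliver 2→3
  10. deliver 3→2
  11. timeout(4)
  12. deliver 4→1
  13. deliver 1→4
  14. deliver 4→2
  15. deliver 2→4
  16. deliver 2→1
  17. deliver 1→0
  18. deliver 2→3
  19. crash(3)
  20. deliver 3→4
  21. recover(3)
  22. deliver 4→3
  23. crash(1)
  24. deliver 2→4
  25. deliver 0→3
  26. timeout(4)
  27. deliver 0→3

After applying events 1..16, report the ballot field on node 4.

step 1 timeout(2): 2={cand,b=7,log=-}
step 2 deliver 2→0: 0={foll,b=7,log=-}
step 3 deliver 0→2: —
step 4 deliver 2→4: 4={foll,b=7,log=-}
step 5 deliver 4→2: 2={lead,b=7,log=-}
step 6 deliver 2→1: 1={foll,b=7,log=-}
step 7 deliver 1→2: —
step 8 propose(2,'x'): —
step 9 deliver 2→3: 3={foll,b=7,log=-}
step 10 deliver 3→2: —
step 11 timeout(4): 4={cand,b=14,log=-}
step 12 deliver 4→1: 1={foll,b=14,log=-}
step 13 deliver 1→4: —
step 14 deliver 4→2: 2={foll,b=14,log=-}
step 15 deliver 2→4: —
step 16 deliver 2→1: —

14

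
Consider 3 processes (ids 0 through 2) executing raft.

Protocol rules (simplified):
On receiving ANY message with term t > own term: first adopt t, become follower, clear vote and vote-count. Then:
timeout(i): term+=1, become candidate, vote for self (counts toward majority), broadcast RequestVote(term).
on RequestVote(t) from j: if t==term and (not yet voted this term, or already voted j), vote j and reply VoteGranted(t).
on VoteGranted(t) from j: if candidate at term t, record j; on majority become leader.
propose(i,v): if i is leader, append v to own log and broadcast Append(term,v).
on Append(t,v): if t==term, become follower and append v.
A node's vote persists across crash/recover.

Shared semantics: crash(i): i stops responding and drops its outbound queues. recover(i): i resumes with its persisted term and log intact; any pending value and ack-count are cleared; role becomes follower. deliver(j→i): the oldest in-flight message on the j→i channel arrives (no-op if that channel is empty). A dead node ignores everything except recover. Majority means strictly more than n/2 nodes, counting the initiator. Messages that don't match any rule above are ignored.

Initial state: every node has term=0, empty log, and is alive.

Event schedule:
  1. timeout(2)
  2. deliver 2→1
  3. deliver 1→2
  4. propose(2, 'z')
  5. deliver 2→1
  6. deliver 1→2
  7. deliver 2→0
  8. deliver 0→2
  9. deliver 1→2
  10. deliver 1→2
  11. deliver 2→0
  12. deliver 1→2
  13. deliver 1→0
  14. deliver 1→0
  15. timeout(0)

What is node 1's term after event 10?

1. timeout(2):  <2:cand t1 ->
2. deliver 2→1:  <1:foll t1 ->
3. deliver 1→2:  <2:lead t1 ->
4. propose(2,'z'):  <2:lead t1 z>
5. deliver 2→1:  <1:foll t1 z>
6. deliver 1→2:  nop
7. deliver 2→0:  <0:foll t1 ->
8. deliver 0→2:  nop
9. deliver 1→2:  nop
10. deliver 1→2:  nop

1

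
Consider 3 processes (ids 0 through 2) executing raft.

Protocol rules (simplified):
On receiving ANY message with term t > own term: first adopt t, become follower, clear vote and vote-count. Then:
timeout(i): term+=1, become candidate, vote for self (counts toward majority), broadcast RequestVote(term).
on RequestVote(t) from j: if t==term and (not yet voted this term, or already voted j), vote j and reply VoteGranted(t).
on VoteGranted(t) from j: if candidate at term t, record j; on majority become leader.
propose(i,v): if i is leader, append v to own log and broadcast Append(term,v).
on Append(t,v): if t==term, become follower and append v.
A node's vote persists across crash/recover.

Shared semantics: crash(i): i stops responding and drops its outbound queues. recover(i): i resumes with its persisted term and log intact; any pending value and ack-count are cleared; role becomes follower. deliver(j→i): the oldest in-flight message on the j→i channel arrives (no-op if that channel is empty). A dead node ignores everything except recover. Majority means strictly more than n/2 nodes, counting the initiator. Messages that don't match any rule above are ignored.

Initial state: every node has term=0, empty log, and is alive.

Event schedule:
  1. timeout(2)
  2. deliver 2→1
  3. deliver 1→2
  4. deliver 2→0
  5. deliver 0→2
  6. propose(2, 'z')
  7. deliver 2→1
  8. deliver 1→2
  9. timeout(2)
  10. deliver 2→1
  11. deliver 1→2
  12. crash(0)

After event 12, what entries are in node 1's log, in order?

z

e1 timeout(2): 2[cand,t=1,-]
e2 deliver 2→1: 1[foll,t=1,-]
e3 deliver 1→2: 2[lead,t=1,-]
e4 deliver 2→0: 0[foll,t=1,-]
e5 deliver 0→2: ·
e6 propose(2,'z'): 2[lead,t=1,z]
e7 deliver 2→1: 1[foll,t=1,z]
e8 deliver 1→2: ·
e9 timeout(2): 2[cand,t=2,z]
e10 deliver 2→1: 1[foll,t=2,z]
e11 deliver 1→2: 2[lead,t=2,z]
e12 crash(0): 0[✗foll,t=1,-]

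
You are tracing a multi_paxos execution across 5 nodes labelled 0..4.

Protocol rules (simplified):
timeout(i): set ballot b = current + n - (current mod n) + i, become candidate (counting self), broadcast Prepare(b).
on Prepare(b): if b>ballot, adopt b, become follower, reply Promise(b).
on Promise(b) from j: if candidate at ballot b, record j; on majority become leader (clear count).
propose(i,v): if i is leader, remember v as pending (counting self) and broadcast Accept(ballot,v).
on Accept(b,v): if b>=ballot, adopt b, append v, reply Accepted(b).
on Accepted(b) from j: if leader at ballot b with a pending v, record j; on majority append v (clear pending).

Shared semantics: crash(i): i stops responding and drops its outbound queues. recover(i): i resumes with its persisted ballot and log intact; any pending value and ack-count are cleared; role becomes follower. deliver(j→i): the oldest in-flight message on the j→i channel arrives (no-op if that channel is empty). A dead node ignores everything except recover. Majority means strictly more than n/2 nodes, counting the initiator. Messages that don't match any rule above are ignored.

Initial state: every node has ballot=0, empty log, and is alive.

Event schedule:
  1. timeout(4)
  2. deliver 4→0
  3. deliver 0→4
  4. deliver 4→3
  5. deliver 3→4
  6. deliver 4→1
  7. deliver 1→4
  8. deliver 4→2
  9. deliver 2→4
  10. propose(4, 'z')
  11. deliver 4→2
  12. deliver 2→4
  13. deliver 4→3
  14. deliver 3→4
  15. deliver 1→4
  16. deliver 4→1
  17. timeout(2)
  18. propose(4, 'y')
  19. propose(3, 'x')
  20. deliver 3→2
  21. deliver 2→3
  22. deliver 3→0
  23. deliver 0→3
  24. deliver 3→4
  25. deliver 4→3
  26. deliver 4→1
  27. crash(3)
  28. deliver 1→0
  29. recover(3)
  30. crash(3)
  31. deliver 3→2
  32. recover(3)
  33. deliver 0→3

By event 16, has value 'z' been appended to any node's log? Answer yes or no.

e1 timeout(4): 4[cand,b=9,-]
e2 deliver 4→0: 0[foll,b=9,-]
e3 deliver 0→4: ·
e4 deliver 4→3: 3[foll,b=9,-]
e5 deliver 3→4: 4[lead,b=9,-]
e6 deliver 4→1: 1[foll,b=9,-]
e7 deliver 1→4: ·
e8 deliver 4→2: 2[foll,b=9,-]
e9 deliver 2→4: ·
e10 propose(4,'z'): ·
e11 deliver 4→2: 2[foll,b=9,z]
e12 deliver 2→4: ·
e13 deliver 4→3: 3[foll,b=9,z]
e14 deliver 3→4: 4[lead,b=9,z]
e15 deliver 1→4: ·
e16 deliver 4→1: 1[foll,b=9,z]

yes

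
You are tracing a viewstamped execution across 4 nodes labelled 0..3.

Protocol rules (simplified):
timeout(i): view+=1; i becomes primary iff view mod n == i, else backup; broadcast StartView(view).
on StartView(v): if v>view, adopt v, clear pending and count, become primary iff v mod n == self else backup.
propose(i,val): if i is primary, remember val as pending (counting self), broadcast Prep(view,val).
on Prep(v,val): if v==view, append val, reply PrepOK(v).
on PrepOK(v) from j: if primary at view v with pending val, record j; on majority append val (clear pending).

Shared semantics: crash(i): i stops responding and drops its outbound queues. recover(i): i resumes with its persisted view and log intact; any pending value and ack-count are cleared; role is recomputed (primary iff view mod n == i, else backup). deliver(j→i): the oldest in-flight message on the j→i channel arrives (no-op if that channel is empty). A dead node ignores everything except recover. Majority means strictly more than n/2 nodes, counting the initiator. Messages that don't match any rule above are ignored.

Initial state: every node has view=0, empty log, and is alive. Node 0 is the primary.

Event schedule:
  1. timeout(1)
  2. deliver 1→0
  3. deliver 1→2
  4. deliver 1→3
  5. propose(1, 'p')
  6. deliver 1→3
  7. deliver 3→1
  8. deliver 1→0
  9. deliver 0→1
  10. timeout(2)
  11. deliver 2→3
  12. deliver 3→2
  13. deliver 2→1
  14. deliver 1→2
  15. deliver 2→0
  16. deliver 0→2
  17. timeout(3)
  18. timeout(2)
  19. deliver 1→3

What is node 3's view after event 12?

[1] timeout(1) → N1(prim v1 [-])
[2] deliver 1→0 → N0(back v1 [-])
[3] deliver 1→2 → N2(back v1 [-])
[4] deliver 1→3 → N3(back v1 [-])
[5] propose(1,'p') → ∅
[6] deliver 1→3 → N3(back v1 [p])
[7] deliver 3→1 → ∅
[8] deliver 1→0 → N0(back v1 [p])
[9] deliver 0→1 → N1(prim v1 [p])
[10] timeout(2) → N2(prim v2 [-])
[11] deliver 2→3 → N3(back v2 [p])
[12] deliver 3→2 → ∅

2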